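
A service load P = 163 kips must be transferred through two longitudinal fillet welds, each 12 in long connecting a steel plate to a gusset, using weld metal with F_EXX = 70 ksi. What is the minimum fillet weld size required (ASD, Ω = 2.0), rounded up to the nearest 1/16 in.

w = 1/2 in

Total weld length L = 24 in.
Required throat t_e = P × Ω / (0.6 F_EXX × L) = 163 × 2.0 / (0.6 × 70 × 24) = 0.3234 in.
Required leg w = t_e / 0.707 = 0.4574 in → use 1/2 in.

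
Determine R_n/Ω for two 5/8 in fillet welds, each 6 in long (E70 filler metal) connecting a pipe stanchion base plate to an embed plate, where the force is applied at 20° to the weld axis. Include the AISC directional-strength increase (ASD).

R_n/Ω ≈ 122 kip

E70XX → F_EXX = 70 ksi.
t_e = 0.707 × 0.625 = 0.4419 in; A_we = 0.4419 × 12 = 5.302 in².
Directional factor: 1.0 + 0.5 sin^1.5(20°) = 1.1.
F_nw = 0.6 × 70 × 1.1 = 46.2 ksi.
R_n/Ω = (46.2 × 5.302) / 2.0 = 122.5 kip.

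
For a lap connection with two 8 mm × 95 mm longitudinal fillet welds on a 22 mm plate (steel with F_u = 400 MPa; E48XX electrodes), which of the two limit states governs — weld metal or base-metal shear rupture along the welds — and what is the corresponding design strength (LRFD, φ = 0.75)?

φR_n ≈ 232 kN (weld metal governs)

E48XX → F_EXX = 480 MPa.
t_e = 0.707 × 8 = 5.656 mm; L = 190 mm.
Weld metal: φR_n = 0.75 × 0.6 × 480 × 5.656 × 190 × 10⁻³ = 232.1 kN.
Base metal (shear rupture): φR_n = 0.75 × 0.6 × 400 × 22 × 190 × 10⁻³ = 752.4 kN.
Governing: weld metal.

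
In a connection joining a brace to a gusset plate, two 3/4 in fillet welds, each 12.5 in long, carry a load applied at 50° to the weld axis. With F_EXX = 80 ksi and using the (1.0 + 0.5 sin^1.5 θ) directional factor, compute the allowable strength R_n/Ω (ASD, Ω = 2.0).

R_n/Ω ≈ 425 kip

t_e = 0.707 × 0.75 = 0.5302 in; A_we = 0.5302 × 25 = 13.26 in².
Directional factor: 1.0 + 0.5 sin^1.5(50°) = 1.335.
F_nw = 0.6 × 80 × 1.335 = 64.09 ksi.
R_n/Ω = (64.09 × 13.26) / 2.0 = 424.8 kip.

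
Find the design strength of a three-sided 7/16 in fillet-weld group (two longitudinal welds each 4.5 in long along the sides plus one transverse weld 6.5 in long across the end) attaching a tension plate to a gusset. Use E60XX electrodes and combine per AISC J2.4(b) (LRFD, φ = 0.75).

φR_n ≈ 145 kip

E60XX → F_EXX = 60 ksi.
t_e = 0.707 × 0.4375 = 0.3093 in.
R_nwl = 0.6 × 60 × 0.3093 × 9 = 100.2 kip (longitudinal, 2 welds).
R_nwt = 0.6 × 60 × 0.3093 × 6.5 = 72.38 kip (transverse, base value).
(i) R_nwl + R_nwt = 172.6 kip; (ii) 0.85 R_nwl + 1.5 R_nwt = 193.8 kip.
R_n = max = 193.8 kip [governs: (ii)]; φR_n = 145.3 kip.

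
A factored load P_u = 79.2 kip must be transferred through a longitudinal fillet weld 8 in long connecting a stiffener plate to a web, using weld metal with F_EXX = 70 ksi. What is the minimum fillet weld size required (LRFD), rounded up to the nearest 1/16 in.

w = 1/2 in

Total weld length L = 8 in.
Required throat t_e = P_u / (φ × 0.6 F_EXX × L) = 79.2 / (0.75 × 0.6 × 70 × 8) = 0.3143 in.
Required leg w = t_e / 0.707 = 0.4445 in → use 1/2 in.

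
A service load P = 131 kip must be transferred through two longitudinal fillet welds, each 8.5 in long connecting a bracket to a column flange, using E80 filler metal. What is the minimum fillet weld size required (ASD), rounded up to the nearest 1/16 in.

E80XX → F_EXX = 80 ksi.
Total weld length L = 17 in.
Required throat t_e = P × Ω / (0.6 F_EXX × L) = 131 × 2.0 / (0.6 × 80 × 17) = 0.3211 in.
Required leg w = t_e / 0.707 = 0.4541 in → use 1/2 in.

w = 1/2 in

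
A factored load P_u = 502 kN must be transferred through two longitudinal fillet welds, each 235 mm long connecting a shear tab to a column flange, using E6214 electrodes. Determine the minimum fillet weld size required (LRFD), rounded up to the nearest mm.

E62XX → F_EXX = 620 MPa.
Total weld length L = 470 mm.
Required throat t_e = P_u / (φ × 0.6 F_EXX × L) = 502 / (0.75 × 0.6 × 620 × 470 × 10⁻³) = 3.828 mm.
Required leg w = t_e / 0.707 = 5.415 mm → use 6 mm.

w = 6 mm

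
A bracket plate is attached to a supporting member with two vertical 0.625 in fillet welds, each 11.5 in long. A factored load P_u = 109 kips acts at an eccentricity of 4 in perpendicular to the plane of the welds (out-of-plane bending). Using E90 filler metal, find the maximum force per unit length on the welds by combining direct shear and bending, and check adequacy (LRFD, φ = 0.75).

E90XX → F_EXX = 90 ksi.
L_w = 2 × 11.5 = 23 in; section modulus (unit throat) S = 2 × L²/6 = 44.08 in².
Direct shear f_v = P/L_w = 109/23 = 4.739 kip/in.
Moment M = P × e = 109 × 4 = 436 kip·in; bending f_b = M/S = 9.89 kip/in.
f_max = √(f_v² + f_b²) = √(4.739² + 9.89²) = 10.97 kip/in.
φr_n = 0.75 × 0.6 × 90 × (0.707 × 0.625) = 17.9 kip/in → adequate.

f_max ≈ 11 kip/in; adequate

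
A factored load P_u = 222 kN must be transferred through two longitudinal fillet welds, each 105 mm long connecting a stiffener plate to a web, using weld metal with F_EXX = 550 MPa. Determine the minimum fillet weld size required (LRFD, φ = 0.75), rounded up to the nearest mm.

w = 7 mm

Total weld length L = 210 mm.
Required throat t_e = P_u / (φ × 0.6 F_EXX × L) = 222 / (0.75 × 0.6 × 550 × 210 × 10⁻³) = 4.271 mm.
Required leg w = t_e / 0.707 = 6.041 mm → use 7 mm.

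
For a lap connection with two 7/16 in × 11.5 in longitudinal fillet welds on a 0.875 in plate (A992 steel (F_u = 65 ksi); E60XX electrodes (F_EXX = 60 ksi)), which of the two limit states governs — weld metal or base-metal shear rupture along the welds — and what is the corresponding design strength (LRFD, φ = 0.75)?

φR_n ≈ 192 kips (weld metal governs)

t_e = 0.707 × 0.4375 = 0.3093 in; L = 23 in.
Weld metal: φR_n = 0.75 × 0.6 × 60 × 0.3093 × 23 = 192.1 kips.
Base metal (shear rupture): φR_n = 0.75 × 0.6 × 65 × 0.875 × 23 = 588.7 kips.
Governing: weld metal.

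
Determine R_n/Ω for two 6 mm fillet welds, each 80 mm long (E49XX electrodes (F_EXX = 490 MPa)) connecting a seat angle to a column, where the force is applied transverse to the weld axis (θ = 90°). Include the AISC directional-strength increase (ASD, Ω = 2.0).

R_n/Ω ≈ 150 kN

t_e = 0.707 × 6 = 4.242 mm; A_we = 4.242 × 160 = 678.7 mm².
Directional factor: 1.0 + 0.5 sin^1.5(90°) = 1.5.
F_nw = 0.6 × 490 × 1.5 = 441 MPa.
R_n/Ω = (441 × 678.7) / 2.0 × 10⁻³ = 149.7 kN.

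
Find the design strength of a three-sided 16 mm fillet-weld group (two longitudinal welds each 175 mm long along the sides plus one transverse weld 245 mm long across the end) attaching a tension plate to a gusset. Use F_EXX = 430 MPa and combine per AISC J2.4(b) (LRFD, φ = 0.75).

φR_n ≈ 1460 kN

t_e = 0.707 × 16 = 11.31 mm.
R_nwl = 0.6 × 430 × 11.31 × 350 × 10⁻³ = 1021 kN (longitudinal, 2 welds).
R_nwt = 0.6 × 430 × 11.31 × 245 × 10⁻³ = 715 kN (transverse, base value).
(i) R_nwl + R_nwt = 1737 kN; (ii) 0.85 R_nwl + 1.5 R_nwt = 1941 kN.
R_n = max = 1941 kN [governs: (ii)]; φR_n = 1456 kN.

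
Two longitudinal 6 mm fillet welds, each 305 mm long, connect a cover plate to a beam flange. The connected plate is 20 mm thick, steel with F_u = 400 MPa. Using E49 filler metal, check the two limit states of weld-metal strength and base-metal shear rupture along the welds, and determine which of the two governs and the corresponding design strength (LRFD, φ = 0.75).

E49XX → F_EXX = 490 MPa.
t_e = 0.707 × 6 = 4.242 mm; L = 610 mm.
Weld metal: φR_n = 0.75 × 0.6 × 490 × 4.242 × 610 × 10⁻³ = 570.6 kN.
Base metal (shear rupture): φR_n = 0.75 × 0.6 × 400 × 20 × 610 × 10⁻³ = 2196 kN.
Governing: weld metal.

φR_n ≈ 571 kN (weld metal governs)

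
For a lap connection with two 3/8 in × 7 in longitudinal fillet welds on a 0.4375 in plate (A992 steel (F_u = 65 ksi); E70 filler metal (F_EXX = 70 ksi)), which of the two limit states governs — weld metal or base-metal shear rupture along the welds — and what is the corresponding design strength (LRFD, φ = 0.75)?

t_e = 0.707 × 0.375 = 0.2651 in; L = 14 in.
Weld metal: φR_n = 0.75 × 0.6 × 70 × 0.2651 × 14 = 116.9 kips.
Base metal (shear rupture): φR_n = 0.75 × 0.6 × 65 × 0.4375 × 14 = 179.2 kips.
Governing: weld metal.

φR_n ≈ 117 kips (weld metal governs)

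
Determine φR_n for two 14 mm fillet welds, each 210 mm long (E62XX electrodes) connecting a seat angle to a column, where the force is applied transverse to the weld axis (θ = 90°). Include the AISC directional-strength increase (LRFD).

E62XX → F_EXX = 620 MPa.
t_e = 0.707 × 14 = 9.898 mm; A_we = 9.898 × 420 = 4157 mm².
Directional factor: 1.0 + 0.5 sin^1.5(90°) = 1.5.
F_nw = 0.6 × 620 × 1.5 = 558 MPa.
φR_n = 0.75 × 558 × 4157 × 10⁻³ = 1740 kN.

φR_n ≈ 1740 kN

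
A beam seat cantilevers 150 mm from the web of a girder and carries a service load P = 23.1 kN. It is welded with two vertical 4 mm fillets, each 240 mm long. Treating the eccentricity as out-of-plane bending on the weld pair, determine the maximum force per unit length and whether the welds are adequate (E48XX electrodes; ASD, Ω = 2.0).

f_max ≈ 187 N/mm; adequate

E48XX → F_EXX = 480 MPa.
L_w = 2 × 240 = 480 mm; section modulus (unit throat) S = 2 × L²/6 = 19200 mm².
Direct shear f_v = P/L_w = 23.1×10³/480 = 48.12 N/mm.
Moment M = P × e = 23.1×10³ × 150 = 3465000 N·mm; bending f_b = M/S = 180.5 N/mm.
f_max = √(f_v² + f_b²) = √(48.12² + 180.5²) = 186.8 N/mm.
r_n/Ω = (1/2.0) × 0.6 × 480 × (0.707 × 4) = 407.2 N/mm → adequate.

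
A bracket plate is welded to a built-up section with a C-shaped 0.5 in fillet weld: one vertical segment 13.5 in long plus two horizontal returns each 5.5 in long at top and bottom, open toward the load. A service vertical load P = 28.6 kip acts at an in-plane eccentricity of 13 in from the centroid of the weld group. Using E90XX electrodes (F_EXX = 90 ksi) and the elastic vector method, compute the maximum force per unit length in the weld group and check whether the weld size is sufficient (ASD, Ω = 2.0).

Total weld length L_w = 24.5 in. Treat welds as unit-width lines.
Centroid: x̄ = 2×5.5×2.75 / 24.5 = 1.235 in from the vertical weld.
Polar moment about centroid: J = I_x + I_y = [13.5³/12 + 2×5.5×6.75²] + [13.5×1.235² + 2(5.5³/12 + 5.5×1.515²)] = 779.8 in³.
Direct shear f_v = P/L_w = 28.6 / 24.5 = 1.167 kip/in (vertical).
Torsion M = P·e = 28.6 × 13 = 371.8 kip·in.
Critical point at (x, y) = (4.265, 6.75) from centroid. f_tx = M·y/J = 3.218 kip/in; f_ty = M·x/J = 2.034 kip/in.
Resultant f_max = √[f_tx² + (f_v + f_ty)²] = √[3.218² + (1.167 + 2.034)²] = 4.539 kip/in.
Capacity per unit length: r_n/Ω = (1/2.0) × 0.6 × 90 × (0.707 × 0.5) = 9.544 kip/in.
4.539 ≤ 9.544 → adequate.

f_max ≈ 4.54 kip/in; adequate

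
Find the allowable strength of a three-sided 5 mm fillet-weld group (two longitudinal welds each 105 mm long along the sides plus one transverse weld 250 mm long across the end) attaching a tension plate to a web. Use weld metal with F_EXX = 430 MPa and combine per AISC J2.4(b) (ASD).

R_n/Ω ≈ 252 kN

t_e = 0.707 × 5 = 3.535 mm.
R_nwl = 0.6 × 430 × 3.535 × 210 × 10⁻³ = 191.5 kN (longitudinal, 2 welds).
R_nwt = 0.6 × 430 × 3.535 × 250 × 10⁻³ = 228 kN (transverse, base value).
(i) R_nwl + R_nwt = 419.5 kN; (ii) 0.85 R_nwl + 1.5 R_nwt = 504.8 kN.
R_n = max = 504.8 kN [governs: (ii)]; R_n/Ω = 252.4 kN.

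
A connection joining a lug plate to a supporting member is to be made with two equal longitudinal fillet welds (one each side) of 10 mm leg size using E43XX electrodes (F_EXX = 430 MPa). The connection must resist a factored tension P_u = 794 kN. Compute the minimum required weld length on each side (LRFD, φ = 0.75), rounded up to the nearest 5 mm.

L = 295 mm on each side

Throat t_e = 0.707 × 10 = 7.07 mm.
φr_n = 0.75 × 0.6 × 430 × 7.07 × 10⁻³ = 1.368 kN/mm.
L_req = P_u / φr_n = 794 / 1.368 = 580.4 mm total.
Per side: 580.4 / 2 = 290.2 mm.
Round up → use L = 295 mm on each side.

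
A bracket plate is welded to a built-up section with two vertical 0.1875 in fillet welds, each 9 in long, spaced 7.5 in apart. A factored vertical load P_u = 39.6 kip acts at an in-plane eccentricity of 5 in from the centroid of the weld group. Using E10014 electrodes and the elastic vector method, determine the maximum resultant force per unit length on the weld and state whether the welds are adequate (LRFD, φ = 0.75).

f_max ≈ 4.81 kip/in; adequate

E100XX → F_EXX = 100 ksi.
Total weld length L_w = 18 in. Treat welds as unit-width lines.
Polar moment about centroid: J = 2[d³/12 + d(b/2)²] = 2[9³/12 + 9×3.75²] = 374.6 in³.
Direct shear f_v = P/L_w = 39.6 / 18 = 2.2 kip/in (vertical).
Torsion M = P·e = 39.6 × 5 = 198 kip·in.
Critical point at (x, y) = (3.75, 4.5) from centroid. f_tx = M·y/J = 2.378 kip/in; f_ty = M·x/J = 1.982 kip/in.
Resultant f_max = √[f_tx² + (f_v + f_ty)²] = √[2.378² + (2.2 + 1.982)²] = 4.811 kip/in.
Capacity per unit length: φr_n = 0.75 × 0.6 × 100 × (0.707 × 0.1875) = 5.965 kip/in.
4.811 ≤ 5.965 → adequate.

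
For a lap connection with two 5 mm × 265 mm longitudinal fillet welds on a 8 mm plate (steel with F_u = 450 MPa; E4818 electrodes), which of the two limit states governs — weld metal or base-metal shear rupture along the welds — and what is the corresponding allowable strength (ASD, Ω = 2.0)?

R_n/Ω ≈ 270 kN (weld metal governs)

E48XX → F_EXX = 480 MPa.
t_e = 0.707 × 5 = 3.535 mm; L = 530 mm.
Weld metal: R_n/Ω = (1/2.0) × 0.6 × 480 × 3.535 × 530 × 10⁻³ = 269.8 kN.
Base metal (shear rupture): R_n/Ω = (1/2.0) × 0.6 × 450 × 8 × 530 × 10⁻³ = 572.4 kN.
Governing: weld metal.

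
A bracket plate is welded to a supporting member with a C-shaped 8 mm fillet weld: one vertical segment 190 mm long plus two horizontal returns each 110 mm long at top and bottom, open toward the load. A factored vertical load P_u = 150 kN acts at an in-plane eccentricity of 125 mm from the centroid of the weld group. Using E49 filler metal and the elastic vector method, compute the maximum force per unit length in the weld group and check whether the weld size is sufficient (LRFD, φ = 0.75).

E49XX → F_EXX = 490 MPa.
Total weld length L_w = 410 mm. Treat welds as unit-width lines.
Centroid: x̄ = 2×110×55 / 410 = 29.51 mm from the vertical weld.
Polar moment about centroid: J = I_x + I_y = [190³/12 + 2×110×95²] + [190×29.51² + 2(110³/12 + 110×25.49²)] = 3087000 mm³.
Direct shear f_v = P/L_w = 150×10³ / 410 = 365.9 N/mm (vertical).
Torsion M = P·e = 150×10³ × 125 = 18750000 N·mm.
Critical point at (x, y) = (80.49, 95) from centroid. f_tx = M·y/J = 577 N/mm; f_ty = M·x/J = 488.8 N/mm.
Resultant f_max = √[f_tx² + (f_v + f_ty)²] = √[577² + (365.9 + 488.8)²] = 1031 N/mm.
Capacity per unit length: φr_n = 0.75 × 0.6 × 490 × (0.707 × 8) = 1247 N/mm.
1031 ≤ 1247 → adequate.

f_max ≈ 1030 N/mm; adequate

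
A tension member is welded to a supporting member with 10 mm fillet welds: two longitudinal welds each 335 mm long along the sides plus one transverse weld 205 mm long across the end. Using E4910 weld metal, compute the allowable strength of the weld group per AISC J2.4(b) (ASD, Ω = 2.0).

R_n/Ω ≈ 911 kN

E49XX → F_EXX = 490 MPa.
t_e = 0.707 × 10 = 7.07 mm.
R_nwl = 0.6 × 490 × 7.07 × 670 × 10⁻³ = 1393 kN (longitudinal, 2 welds).
R_nwt = 0.6 × 490 × 7.07 × 205 × 10⁻³ = 426.1 kN (transverse, base value).
(i) R_nwl + R_nwt = 1819 kN; (ii) 0.85 R_nwl + 1.5 R_nwt = 1823 kN.
R_n = max = 1823 kN [governs: (ii)]; R_n/Ω = 911.5 kN.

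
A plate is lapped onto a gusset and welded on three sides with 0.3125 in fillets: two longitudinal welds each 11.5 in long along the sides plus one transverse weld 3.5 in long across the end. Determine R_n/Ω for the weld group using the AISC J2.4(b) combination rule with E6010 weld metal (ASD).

R_n/Ω ≈ 105 kips

E60XX → F_EXX = 60 ksi.
t_e = 0.707 × 0.3125 = 0.2209 in.
R_nwl = 0.6 × 60 × 0.2209 × 23 = 182.9 kips (longitudinal, 2 welds).
R_nwt = 0.6 × 60 × 0.2209 × 3.5 = 27.84 kips (transverse, base value).
(i) R_nwl + R_nwt = 210.8 kips; (ii) 0.85 R_nwl + 1.5 R_nwt = 197.3 kips.
R_n = max = 210.8 kips [governs: (i)]; R_n/Ω = 105.4 kips.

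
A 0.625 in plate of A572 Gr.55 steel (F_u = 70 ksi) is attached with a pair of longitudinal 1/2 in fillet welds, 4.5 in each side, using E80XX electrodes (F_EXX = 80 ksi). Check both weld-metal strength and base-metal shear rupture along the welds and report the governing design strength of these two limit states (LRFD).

t_e = 0.707 × 0.5 = 0.3535 in; L = 9 in.
Weld metal: φR_n = 0.75 × 0.6 × 80 × 0.3535 × 9 = 114.5 kip.
Base metal (shear rupture): φR_n = 0.75 × 0.6 × 70 × 0.625 × 9 = 177.2 kip.
Governing: weld metal.

φR_n ≈ 115 kip (weld metal governs)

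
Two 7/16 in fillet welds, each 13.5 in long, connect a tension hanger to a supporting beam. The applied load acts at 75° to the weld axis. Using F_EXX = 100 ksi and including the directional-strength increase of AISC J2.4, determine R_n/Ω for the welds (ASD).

t_e = 0.707 × 0.4375 = 0.3093 in; A_we = 0.3093 × 27 = 8.351 in².
Directional factor: 1.0 + 0.5 sin^1.5(75°) = 1.475.
F_nw = 0.6 × 100 × 1.475 = 88.48 ksi.
R_n/Ω = (88.48 × 8.351) / 2.0 = 369.5 kips.

R_n/Ω ≈ 369 kips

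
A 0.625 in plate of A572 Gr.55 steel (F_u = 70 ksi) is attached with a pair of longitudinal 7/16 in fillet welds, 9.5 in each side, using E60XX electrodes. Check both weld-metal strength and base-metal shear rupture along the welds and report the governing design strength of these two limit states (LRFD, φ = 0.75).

φR_n ≈ 159 kip (weld metal governs)

E60XX → F_EXX = 60 ksi.
t_e = 0.707 × 0.4375 = 0.3093 in; L = 19 in.
Weld metal: φR_n = 0.75 × 0.6 × 60 × 0.3093 × 19 = 158.7 kip.
Base metal (shear rupture): φR_n = 0.75 × 0.6 × 70 × 0.625 × 19 = 374.1 kip.
Governing: weld metal.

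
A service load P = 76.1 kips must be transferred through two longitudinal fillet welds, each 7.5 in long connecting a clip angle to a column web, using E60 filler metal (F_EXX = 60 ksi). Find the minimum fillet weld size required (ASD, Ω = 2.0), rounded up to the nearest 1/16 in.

Total weld length L = 15 in.
Required throat t_e = P × Ω / (0.6 F_EXX × L) = 76.1 × 2.0 / (0.6 × 60 × 15) = 0.2819 in.
Required leg w = t_e / 0.707 = 0.3987 in → use 7/16 in.

w = 7/16 in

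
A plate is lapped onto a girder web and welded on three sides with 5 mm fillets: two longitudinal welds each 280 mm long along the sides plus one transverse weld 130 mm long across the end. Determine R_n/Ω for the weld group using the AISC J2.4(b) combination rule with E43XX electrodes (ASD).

E43XX → F_EXX = 430 MPa.
t_e = 0.707 × 5 = 3.535 mm.
R_nwl = 0.6 × 430 × 3.535 × 560 × 10⁻³ = 510.7 kN (longitudinal, 2 welds).
R_nwt = 0.6 × 430 × 3.535 × 130 × 10⁻³ = 118.6 kN (transverse, base value).
(i) R_nwl + R_nwt = 629.3 kN; (ii) 0.85 R_nwl + 1.5 R_nwt = 612 kN.
R_n = max = 629.3 kN [governs: (i)]; R_n/Ω = 314.7 kN.

R_n/Ω ≈ 315 kN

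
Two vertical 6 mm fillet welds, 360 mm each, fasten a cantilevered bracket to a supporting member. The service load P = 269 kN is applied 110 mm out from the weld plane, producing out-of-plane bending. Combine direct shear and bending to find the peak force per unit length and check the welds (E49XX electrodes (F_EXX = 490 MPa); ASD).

L_w = 2 × 360 = 720 mm; section modulus (unit throat) S = 2 × L²/6 = 43200 mm².
Direct shear f_v = P/L_w = 269×10³/720 = 373.6 N/mm.
Moment M = P × e = 269×10³ × 110 = 29590000 N·mm; bending f_b = M/S = 685 N/mm.
f_max = √(f_v² + f_b²) = √(373.6² + 685²) = 780.2 N/mm.
r_n/Ω = (1/2.0) × 0.6 × 490 × (0.707 × 6) = 623.6 N/mm → NOT adequate.

f_max ≈ 780 N/mm; NOT adequate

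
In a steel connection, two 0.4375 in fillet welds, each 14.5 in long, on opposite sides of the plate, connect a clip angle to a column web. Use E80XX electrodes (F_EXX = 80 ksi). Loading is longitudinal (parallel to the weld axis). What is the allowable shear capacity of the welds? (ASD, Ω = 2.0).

R_n/Ω ≈ 215 kip

Effective throat t_e = 0.707 × 0.4375 = 0.3093 in.
Total length L = 29 in; A_we = 0.3093 × 29 = 8.97 in².
F_nw = 0.6 F_EXX = 0.6 × 80 = 48 ksi.
R_n = 48 × 8.97 = 430.6 kip; R_n/Ω = 430.6/2.0 = 215.3 kip.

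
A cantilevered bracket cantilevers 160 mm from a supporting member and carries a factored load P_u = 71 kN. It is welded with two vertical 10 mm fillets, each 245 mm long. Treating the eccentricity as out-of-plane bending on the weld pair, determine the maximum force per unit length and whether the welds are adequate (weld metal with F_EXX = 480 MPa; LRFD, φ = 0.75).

f_max ≈ 586 N/mm; adequate

L_w = 2 × 245 = 490 mm; section modulus (unit throat) S = 2 × L²/6 = 20010 mm².
Direct shear f_v = P/L_w = 71×10³/490 = 144.9 N/mm.
Moment M = P × e = 71×10³ × 160 = 11360000 N·mm; bending f_b = M/S = 567.8 N/mm.
f_max = √(f_v² + f_b²) = √(144.9² + 567.8²) = 586 N/mm.
φr_n = 0.75 × 0.6 × 480 × (0.707 × 10) = 1527 N/mm → adequate.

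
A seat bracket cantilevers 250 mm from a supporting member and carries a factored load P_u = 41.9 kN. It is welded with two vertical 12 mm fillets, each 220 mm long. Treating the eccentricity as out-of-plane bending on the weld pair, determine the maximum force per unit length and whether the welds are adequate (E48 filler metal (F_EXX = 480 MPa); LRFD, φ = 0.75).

f_max ≈ 656 N/mm; adequate

L_w = 2 × 220 = 440 mm; section modulus (unit throat) S = 2 × L²/6 = 16130 mm².
Direct shear f_v = P/L_w = 41.9×10³/440 = 95.23 N/mm.
Moment M = P × e = 41.9×10³ × 250 = 10475000 N·mm; bending f_b = M/S = 649.3 N/mm.
f_max = √(f_v² + f_b²) = √(95.23² + 649.3²) = 656.2 N/mm.
φr_n = 0.75 × 0.6 × 480 × (0.707 × 12) = 1833 N/mm → adequate.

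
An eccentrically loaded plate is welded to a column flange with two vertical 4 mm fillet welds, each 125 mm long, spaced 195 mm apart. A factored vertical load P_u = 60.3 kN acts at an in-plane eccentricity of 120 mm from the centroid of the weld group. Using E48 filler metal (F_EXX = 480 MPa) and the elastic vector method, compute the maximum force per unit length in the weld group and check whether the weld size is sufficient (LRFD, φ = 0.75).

f_max ≈ 529 N/mm; adequate

Total weld length L_w = 250 mm. Treat welds as unit-width lines.
Polar moment about centroid: J = 2[d³/12 + d(b/2)²] = 2[125³/12 + 125×97.5²] = 2702000 mm³.
Direct shear f_v = P/L_w = 60.3×10³ / 250 = 241.2 N/mm (vertical).
Torsion M = P·e = 60.3×10³ × 120 = 7236000 N·mm.
Critical point at (x, y) = (97.5, 62.5) from centroid. f_tx = M·y/J = 167.4 N/mm; f_ty = M·x/J = 261.1 N/mm.
Resultant f_max = √[f_tx² + (f_v + f_ty)²] = √[167.4² + (241.2 + 261.1)²] = 529.4 N/mm.
Capacity per unit length: φr_n = 0.75 × 0.6 × 480 × (0.707 × 4) = 610.8 N/mm.
529.4 ≤ 610.8 → adequate.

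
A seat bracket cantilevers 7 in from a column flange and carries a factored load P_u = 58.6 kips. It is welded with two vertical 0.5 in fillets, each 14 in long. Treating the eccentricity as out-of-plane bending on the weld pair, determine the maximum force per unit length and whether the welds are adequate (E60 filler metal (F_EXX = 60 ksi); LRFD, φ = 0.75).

f_max ≈ 6.62 kip/in; adequate

L_w = 2 × 14 = 28 in; section modulus (unit throat) S = 2 × L²/6 = 65.33 in².
Direct shear f_v = P/L_w = 58.6/28 = 2.093 kip/in.
Moment M = P × e = 58.6 × 7 = 410.2 kip·in; bending f_b = M/S = 6.279 kip/in.
f_max = √(f_v² + f_b²) = √(2.093² + 6.279²) = 6.618 kip/in.
φr_n = 0.75 × 0.6 × 60 × (0.707 × 0.5) = 9.544 kip/in → adequate.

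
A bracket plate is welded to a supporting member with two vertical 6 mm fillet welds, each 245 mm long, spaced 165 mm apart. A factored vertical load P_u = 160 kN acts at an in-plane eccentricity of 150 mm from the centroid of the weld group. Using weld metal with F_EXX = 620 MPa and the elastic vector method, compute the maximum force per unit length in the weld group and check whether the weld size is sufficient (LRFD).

Total weld length L_w = 490 mm. Treat welds as unit-width lines.
Polar moment about centroid: J = 2[d³/12 + d(b/2)²] = 2[245³/12 + 245×82.5²] = 5786000 mm³.
Direct shear f_v = P/L_w = 160×10³ / 490 = 326.5 N/mm (vertical).
Torsion M = P·e = 160×10³ × 150 = 24000000 N·mm.
Critical point at (x, y) = (82.5, 122.5) from centroid. f_tx = M·y/J = 508.1 N/mm; f_ty = M·x/J = 342.2 N/mm.
Resultant f_max = √[f_tx² + (f_v + f_ty)²] = √[508.1² + (326.5 + 342.2)²] = 839.9 N/mm.
Capacity per unit length: φr_n = 0.75 × 0.6 × 620 × (0.707 × 6) = 1184 N/mm.
839.9 ≤ 1184 → adequate.

f_max ≈ 840 N/mm; adequate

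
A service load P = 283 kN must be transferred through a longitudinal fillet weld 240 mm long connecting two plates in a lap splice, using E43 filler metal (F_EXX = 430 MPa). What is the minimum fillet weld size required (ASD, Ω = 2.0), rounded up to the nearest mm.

Total weld length L = 240 mm.
Required throat t_e = P × Ω / (0.6 F_EXX × L) = 283 × 2.0 / (0.6 × 430 × 240 × 10⁻³) = 9.141 mm.
Required leg w = t_e / 0.707 = 12.93 mm → use 13 mm.

w = 13 mm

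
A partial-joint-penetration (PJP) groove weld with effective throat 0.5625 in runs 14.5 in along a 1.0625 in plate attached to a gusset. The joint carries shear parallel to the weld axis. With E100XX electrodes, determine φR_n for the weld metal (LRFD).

φR_n ≈ 367 kip

E100XX → F_EXX = 100 ksi.
Effective throat (given) t_e = 0.5625 in.
A_we = 0.5625 × 14.5 = 8.156 in².
F_nw = 0.6 F_EXX = 60 ksi.
φR_n = 0.75 × 60 × 8.156 = 367 kip.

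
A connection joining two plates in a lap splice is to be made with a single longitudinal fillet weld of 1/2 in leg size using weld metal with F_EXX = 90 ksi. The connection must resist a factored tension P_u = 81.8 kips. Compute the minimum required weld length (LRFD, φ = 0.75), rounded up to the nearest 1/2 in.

Throat t_e = 0.707 × 0.5 = 0.3535 in.
φr_n = 0.75 × 0.6 × 90 × 0.3535 = 14.32 kips/in.
L_req = P_u / φr_n = 81.8 / 14.32 = 5.714 in total.
Round up → use L = 6 in.

L = 6 in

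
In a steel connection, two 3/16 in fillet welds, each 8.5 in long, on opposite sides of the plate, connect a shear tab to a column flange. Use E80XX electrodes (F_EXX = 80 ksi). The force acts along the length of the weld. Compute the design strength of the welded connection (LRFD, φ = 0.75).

φR_n ≈ 81.1 kip

Effective throat t_e = 0.707 × 0.1875 = 0.1326 in.
Total length L = 17 in; A_we = 0.1326 × 17 = 2.254 in².
F_nw = 0.6 F_EXX = 0.6 × 80 = 48 ksi.
φR_n = 0.75 × 48 × 2.254 = 81.13 kip.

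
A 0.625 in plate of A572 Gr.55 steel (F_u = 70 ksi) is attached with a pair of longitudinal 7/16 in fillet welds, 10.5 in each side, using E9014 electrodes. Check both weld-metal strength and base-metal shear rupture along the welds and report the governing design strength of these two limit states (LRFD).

φR_n ≈ 263 kips (weld metal governs)

E90XX → F_EXX = 90 ksi.
t_e = 0.707 × 0.4375 = 0.3093 in; L = 21 in.
Weld metal: φR_n = 0.75 × 0.6 × 90 × 0.3093 × 21 = 263.1 kips.
Base metal (shear rupture): φR_n = 0.75 × 0.6 × 70 × 0.625 × 21 = 413.4 kips.
Governing: weld metal.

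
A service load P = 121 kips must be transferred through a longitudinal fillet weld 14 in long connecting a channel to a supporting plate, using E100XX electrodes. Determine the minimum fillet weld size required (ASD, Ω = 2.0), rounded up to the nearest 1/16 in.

w = 7/16 in

E100XX → F_EXX = 100 ksi.
Total weld length L = 14 in.
Required throat t_e = P × Ω / (0.6 F_EXX × L) = 121 × 2.0 / (0.6 × 100 × 14) = 0.2881 in.
Required leg w = t_e / 0.707 = 0.4075 in → use 7/16 in.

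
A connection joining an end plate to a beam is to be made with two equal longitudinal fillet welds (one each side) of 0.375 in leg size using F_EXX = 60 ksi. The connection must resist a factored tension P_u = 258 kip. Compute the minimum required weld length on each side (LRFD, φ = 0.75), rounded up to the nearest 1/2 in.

L = 18.5 in on each side

Throat t_e = 0.707 × 0.375 = 0.2651 in.
φr_n = 0.75 × 0.6 × 60 × 0.2651 = 7.158 kip/in.
L_req = P_u / φr_n = 258 / 7.158 = 36.04 in total.
Per side: 36.04 / 2 = 18.02 in.
Round up → use L = 18.5 in on each side.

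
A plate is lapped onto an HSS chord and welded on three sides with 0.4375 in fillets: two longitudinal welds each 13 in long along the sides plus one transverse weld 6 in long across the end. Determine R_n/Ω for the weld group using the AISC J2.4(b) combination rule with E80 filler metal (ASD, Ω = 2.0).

R_n/Ω ≈ 238 kips

E80XX → F_EXX = 80 ksi.
t_e = 0.707 × 0.4375 = 0.3093 in.
R_nwl = 0.6 × 80 × 0.3093 × 26 = 386 kips (longitudinal, 2 welds).
R_nwt = 0.6 × 80 × 0.3093 × 6 = 89.08 kips (transverse, base value).
(i) R_nwl + R_nwt = 475.1 kips; (ii) 0.85 R_nwl + 1.5 R_nwt = 461.7 kips.
R_n = max = 475.1 kips [governs: (i)]; R_n/Ω = 237.6 kips.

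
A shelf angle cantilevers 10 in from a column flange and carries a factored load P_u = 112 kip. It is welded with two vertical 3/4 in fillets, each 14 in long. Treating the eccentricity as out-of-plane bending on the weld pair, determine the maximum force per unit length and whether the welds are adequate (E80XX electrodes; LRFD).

E80XX → F_EXX = 80 ksi.
L_w = 2 × 14 = 28 in; section modulus (unit throat) S = 2 × L²/6 = 65.33 in².
Direct shear f_v = P/L_w = 112/28 = 4 kip/in.
Moment M = P × e = 112 × 10 = 1120 kip·in; bending f_b = M/S = 17.14 kip/in.
f_max = √(f_v² + f_b²) = √(4² + 17.14²) = 17.6 kip/in.
φr_n = 0.75 × 0.6 × 80 × (0.707 × 0.75) = 19.09 kip/in → adequate.

f_max ≈ 17.6 kip/in; adequate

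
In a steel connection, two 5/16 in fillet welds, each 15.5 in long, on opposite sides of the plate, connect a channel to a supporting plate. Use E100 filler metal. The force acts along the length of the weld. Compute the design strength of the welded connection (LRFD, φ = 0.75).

E100XX → F_EXX = 100 ksi.
Effective throat t_e = 0.707 × 0.3125 = 0.2209 in.
Total length L = 31 in; A_we = 0.2209 × 31 = 6.849 in².
F_nw = 0.6 F_EXX = 0.6 × 100 = 60 ksi.
φR_n = 0.75 × 60 × 6.849 = 308.2 kip.

φR_n ≈ 308 kip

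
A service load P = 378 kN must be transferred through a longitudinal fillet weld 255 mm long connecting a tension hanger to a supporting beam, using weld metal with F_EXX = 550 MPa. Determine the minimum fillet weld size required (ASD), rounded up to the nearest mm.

Total weld length L = 255 mm.
Required throat t_e = P × Ω / (0.6 F_EXX × L) = 378 × 2.0 / (0.6 × 550 × 255 × 10⁻³) = 8.984 mm.
Required leg w = t_e / 0.707 = 12.71 mm → use 13 mm.

w = 13 mm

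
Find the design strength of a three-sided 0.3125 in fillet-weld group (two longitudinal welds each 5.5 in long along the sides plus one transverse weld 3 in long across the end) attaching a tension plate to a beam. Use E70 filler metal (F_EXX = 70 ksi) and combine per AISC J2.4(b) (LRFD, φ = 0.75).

φR_n ≈ 97.4 kips

t_e = 0.707 × 0.3125 = 0.2209 in.
R_nwl = 0.6 × 70 × 0.2209 × 11 = 102.1 kips (longitudinal, 2 welds).
R_nwt = 0.6 × 70 × 0.2209 × 3 = 27.84 kips (transverse, base value).
(i) R_nwl + R_nwt = 129.9 kips; (ii) 0.85 R_nwl + 1.5 R_nwt = 128.5 kips.
R_n = max = 129.9 kips [governs: (i)]; φR_n = 97.43 kips.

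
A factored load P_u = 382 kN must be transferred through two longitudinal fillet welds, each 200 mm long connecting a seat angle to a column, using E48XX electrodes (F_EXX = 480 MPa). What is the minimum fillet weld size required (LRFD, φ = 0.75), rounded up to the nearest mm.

w = 7 mm

Total weld length L = 400 mm.
Required throat t_e = P_u / (φ × 0.6 F_EXX × L) = 382 / (0.75 × 0.6 × 480 × 400 × 10⁻³) = 4.421 mm.
Required leg w = t_e / 0.707 = 6.254 mm → use 7 mm.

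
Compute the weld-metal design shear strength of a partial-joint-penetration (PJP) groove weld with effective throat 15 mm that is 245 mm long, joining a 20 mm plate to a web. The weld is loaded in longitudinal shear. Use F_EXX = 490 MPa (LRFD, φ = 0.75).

φR_n ≈ 810 kN

Effective throat (given) t_e = 15 mm.
A_we = 15 × 245 = 3675 mm².
F_nw = 0.6 F_EXX = 294 MPa.
φR_n = 0.75 × 294 × 3675 × 10⁻³ = 810.3 kN.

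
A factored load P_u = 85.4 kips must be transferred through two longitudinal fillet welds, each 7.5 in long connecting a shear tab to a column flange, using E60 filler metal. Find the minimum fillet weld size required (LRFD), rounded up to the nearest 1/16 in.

E60XX → F_EXX = 60 ksi.
Total weld length L = 15 in.
Required throat t_e = P_u / (φ × 0.6 F_EXX × L) = 85.4 / (0.75 × 0.6 × 60 × 15) = 0.2109 in.
Required leg w = t_e / 0.707 = 0.2983 in → use 5/16 in.

w = 5/16 in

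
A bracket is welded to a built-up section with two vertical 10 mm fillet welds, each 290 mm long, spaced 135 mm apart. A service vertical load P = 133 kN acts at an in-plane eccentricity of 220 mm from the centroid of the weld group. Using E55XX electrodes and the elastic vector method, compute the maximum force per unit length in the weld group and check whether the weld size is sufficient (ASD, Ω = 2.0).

E55XX → F_EXX = 550 MPa.
Total weld length L_w = 580 mm. Treat welds as unit-width lines.
Polar moment about centroid: J = 2[d³/12 + d(b/2)²] = 2[290³/12 + 290×67.5²] = 6707000 mm³.
Direct shear f_v = P/L_w = 133×10³ / 580 = 229.3 N/mm (vertical).
Torsion M = P·e = 133×10³ × 220 = 29260000 N·mm.
Critical point at (x, y) = (67.5, 145) from centroid. f_tx = M·y/J = 632.5 N/mm; f_ty = M·x/J = 294.5 N/mm.
Resultant f_max = √[f_tx² + (f_v + f_ty)²] = √[632.5² + (229.3 + 294.5)²] = 821.2 N/mm.
Capacity per unit length: r_n/Ω = (1/2.0) × 0.6 × 550 × (0.707 × 10) = 1167 N/mm.
821.2 ≤ 1167 → adequate.

f_max ≈ 821 N/mm; adequate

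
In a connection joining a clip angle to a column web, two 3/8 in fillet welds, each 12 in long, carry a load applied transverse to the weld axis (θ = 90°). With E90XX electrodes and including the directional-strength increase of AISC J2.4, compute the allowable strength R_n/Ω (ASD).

R_n/Ω ≈ 258 kips

E90XX → F_EXX = 90 ksi.
t_e = 0.707 × 0.375 = 0.2651 in; A_we = 0.2651 × 24 = 6.363 in².
Directional factor: 1.0 + 0.5 sin^1.5(90°) = 1.5.
F_nw = 0.6 × 90 × 1.5 = 81 ksi.
R_n/Ω = (81 × 6.363) / 2.0 = 257.7 kips.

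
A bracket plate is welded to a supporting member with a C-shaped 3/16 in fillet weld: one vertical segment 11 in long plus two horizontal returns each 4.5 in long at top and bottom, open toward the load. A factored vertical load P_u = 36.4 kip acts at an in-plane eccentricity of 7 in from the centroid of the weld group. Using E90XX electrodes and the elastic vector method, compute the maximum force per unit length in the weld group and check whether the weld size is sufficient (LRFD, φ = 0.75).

f_max ≈ 5.13 kip/in; adequate

E90XX → F_EXX = 90 ksi.
Total weld length L_w = 20 in. Treat welds as unit-width lines.
Centroid: x̄ = 2×4.5×2.25 / 20 = 1.012 in from the vertical weld.
Polar moment about centroid: J = I_x + I_y = [11³/12 + 2×4.5×5.5²] + [11×1.012² + 2(4.5³/12 + 4.5×1.238²)] = 423.4 in³.
Direct shear f_v = P/L_w = 36.4 / 20 = 1.82 kip/in (vertical).
Torsion M = P·e = 36.4 × 7 = 254.8 kip·in.
Critical point at (x, y) = (3.487, 5.5) from centroid. f_tx = M·y/J = 3.31 kip/in; f_ty = M·x/J = 2.099 kip/in.
Resultant f_max = √[f_tx² + (f_v + f_ty)²] = √[3.31² + (1.82 + 2.099)²] = 5.129 kip/in.
Capacity per unit length: φr_n = 0.75 × 0.6 × 90 × (0.707 × 0.1875) = 5.369 kip/in.
5.129 ≤ 5.369 → adequate.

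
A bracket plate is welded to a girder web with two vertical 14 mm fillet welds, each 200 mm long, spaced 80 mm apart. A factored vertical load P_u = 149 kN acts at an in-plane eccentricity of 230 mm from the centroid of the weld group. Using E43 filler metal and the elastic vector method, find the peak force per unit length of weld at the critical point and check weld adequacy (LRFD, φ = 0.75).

f_max ≈ 2040 N/mm; NOT adequate

E43XX → F_EXX = 430 MPa.
Total weld length L_w = 400 mm. Treat welds as unit-width lines.
Polar moment about centroid: J = 2[d³/12 + d(b/2)²] = 2[200³/12 + 200×40²] = 1973000 mm³.
Direct shear f_v = P/L_w = 149×10³ / 400 = 372.5 N/mm (vertical).
Torsion M = P·e = 149×10³ × 230 = 34270000 N·mm.
Critical point at (x, y) = (40, 100) from centroid. f_tx = M·y/J = 1737 N/mm; f_ty = M·x/J = 694.7 N/mm.
Resultant f_max = √[f_tx² + (f_v + f_ty)²] = √[1737² + (372.5 + 694.7)²] = 2038 N/mm.
Capacity per unit length: φr_n = 0.75 × 0.6 × 430 × (0.707 × 14) = 1915 N/mm.
2038 > 1915 → NOT adequate.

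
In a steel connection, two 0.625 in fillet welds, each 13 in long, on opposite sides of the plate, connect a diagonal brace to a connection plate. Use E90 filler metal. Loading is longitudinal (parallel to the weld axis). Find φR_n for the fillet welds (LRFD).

φR_n ≈ 465 kips

E90XX → F_EXX = 90 ksi.
Effective throat t_e = 0.707 × 0.625 = 0.4419 in.
Total length L = 26 in; A_we = 0.4419 × 26 = 11.49 in².
F_nw = 0.6 F_EXX = 0.6 × 90 = 54 ksi.
φR_n = 0.75 × 54 × 11.49 = 465.3 kips.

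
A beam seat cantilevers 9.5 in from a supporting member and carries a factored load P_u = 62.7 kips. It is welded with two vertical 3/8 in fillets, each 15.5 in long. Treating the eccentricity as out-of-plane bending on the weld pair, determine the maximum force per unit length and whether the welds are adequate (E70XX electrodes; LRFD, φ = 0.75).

E70XX → F_EXX = 70 ksi.
L_w = 2 × 15.5 = 31 in; section modulus (unit throat) S = 2 × L²/6 = 80.08 in².
Direct shear f_v = P/L_w = 62.7/31 = 2.023 kip/in.
Moment M = P × e = 62.7 × 9.5 = 595.65 kip·in; bending f_b = M/S = 7.438 kip/in.
f_max = √(f_v² + f_b²) = √(2.023² + 7.438²) = 7.708 kip/in.
φr_n = 0.75 × 0.6 × 70 × (0.707 × 0.375) = 8.351 kip/in → adequate.

f_max ≈ 7.71 kip/in; adequate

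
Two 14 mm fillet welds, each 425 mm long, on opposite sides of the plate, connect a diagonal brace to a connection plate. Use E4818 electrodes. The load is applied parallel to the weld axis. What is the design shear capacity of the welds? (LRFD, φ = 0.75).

E48XX → F_EXX = 480 MPa.
Effective throat t_e = 0.707 × 14 = 9.898 mm.
Total length L = 850 mm; A_we = 9.898 × 850 = 8413 mm².
F_nw = 0.6 F_EXX = 0.6 × 480 = 288 MPa.
φR_n = 0.75 × 288 × 8413 × 10⁻³ = 1817 kN.

φR_n ≈ 1820 kN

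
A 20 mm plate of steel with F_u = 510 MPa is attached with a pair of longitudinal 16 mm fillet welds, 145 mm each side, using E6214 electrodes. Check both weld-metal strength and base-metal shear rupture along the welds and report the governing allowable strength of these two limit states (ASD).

E62XX → F_EXX = 620 MPa.
t_e = 0.707 × 16 = 11.31 mm; L = 290 mm.
Weld metal: R_n/Ω = (1/2.0) × 0.6 × 620 × 11.31 × 290 × 10⁻³ = 610.2 kN.
Base metal (shear rupture): R_n/Ω = (1/2.0) × 0.6 × 510 × 20 × 290 × 10⁻³ = 887.4 kN.
Governing: weld metal.

R_n/Ω ≈ 610 kN (weld metal governs)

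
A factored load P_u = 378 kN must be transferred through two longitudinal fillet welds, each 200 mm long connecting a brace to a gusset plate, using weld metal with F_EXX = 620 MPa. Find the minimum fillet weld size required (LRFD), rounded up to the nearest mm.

w = 5 mm

Total weld length L = 400 mm.
Required throat t_e = P_u / (φ × 0.6 F_EXX × L) = 378 / (0.75 × 0.6 × 620 × 400 × 10⁻³) = 3.387 mm.
Required leg w = t_e / 0.707 = 4.791 mm → use 5 mm.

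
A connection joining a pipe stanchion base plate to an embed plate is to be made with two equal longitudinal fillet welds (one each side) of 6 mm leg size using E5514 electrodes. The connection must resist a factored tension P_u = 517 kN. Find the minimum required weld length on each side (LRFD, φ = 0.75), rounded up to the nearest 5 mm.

E55XX → F_EXX = 550 MPa.
Throat t_e = 0.707 × 6 = 4.242 mm.
φr_n = 0.75 × 0.6 × 550 × 4.242 × 10⁻³ = 1.05 kN/mm.
L_req = P_u / φr_n = 517 / 1.05 = 492.4 mm total.
Per side: 492.4 / 2 = 246.2 mm.
Round up → use L = 250 mm on each side.

L = 250 mm on each side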